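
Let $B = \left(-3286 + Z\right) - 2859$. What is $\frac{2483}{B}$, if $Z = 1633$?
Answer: $- \frac{2483}{4512} \approx -0.55031$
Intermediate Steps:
$B = -4512$ ($B = \left(-3286 + 1633\right) - 2859 = -1653 - 2859 = -4512$)
$\frac{2483}{B} = \frac{2483}{-4512} = 2483 \left(- \frac{1}{4512}\right) = - \frac{2483}{4512}$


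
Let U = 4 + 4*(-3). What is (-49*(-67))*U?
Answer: -26264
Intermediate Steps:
U = -8 (U = 4 - 12 = -8)
(-49*(-67))*U = -49*(-67)*(-8) = 3283*(-8) = -26264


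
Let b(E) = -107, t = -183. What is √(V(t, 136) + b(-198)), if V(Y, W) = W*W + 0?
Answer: √18389 ≈ 135.61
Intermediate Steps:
V(Y, W) = W² (V(Y, W) = W² + 0 = W²)
√(V(t, 136) + b(-198)) = √(136² - 107) = √(18496 - 107) = √18389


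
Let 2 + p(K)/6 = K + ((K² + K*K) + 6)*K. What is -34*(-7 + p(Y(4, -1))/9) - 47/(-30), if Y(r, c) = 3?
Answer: -14151/10 ≈ -1415.1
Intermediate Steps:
p(K) = -12 + 6*K + 6*K*(6 + 2*K²) (p(K) = -12 + 6*(K + ((K² + K*K) + 6)*K) = -12 + 6*(K + ((K² + K²) + 6)*K) = -12 + 6*(K + (2*K² + 6)*K) = -12 + 6*(K + (6 + 2*K²)*K) = -12 + 6*(K + K*(6 + 2*K²)) = -12 + (6*K + 6*K*(6 + 2*K²)) = -12 + 6*K + 6*K*(6 + 2*K²))
-34*(-7 + p(Y(4, -1))/9) - 47/(-30) = -34*(-7 + (-12 + 12*3³ + 42*3)/9) - 47/(-30) = -34*(-7 + (-12 + 12*27 + 126)*(⅑)) - 47*(-1/30) = -34*(-7 + (-12 + 324 + 126)*(⅑)) + 47/30 = -34*(-7 + 438*(⅑)) + 47/30 = -34*(-7 + 146/3) + 47/30 = -34*125/3 + 47/30 = -4250/3 + 47/30 = -14151/10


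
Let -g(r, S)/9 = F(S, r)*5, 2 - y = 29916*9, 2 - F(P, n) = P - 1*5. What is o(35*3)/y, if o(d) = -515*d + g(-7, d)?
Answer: 49665/269242 ≈ 0.18446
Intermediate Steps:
F(P, n) = 7 - P (F(P, n) = 2 - (P - 1*5) = 2 - (P - 5) = 2 - (-5 + P) = 2 + (5 - P) = 7 - P)
y = -269242 (y = 2 - 29916*9 = 2 - 1*269244 = 2 - 269244 = -269242)
g(r, S) = -315 + 45*S (g(r, S) = -9*(7 - S)*5 = -9*(35 - 5*S) = -315 + 45*S)
o(d) = -315 - 470*d (o(d) = -515*d + (-315 + 45*d) = -315 - 470*d)
o(35*3)/y = (-315 - 16450*3)/(-269242) = (-315 - 470*105)*(-1/269242) = (-315 - 49350)*(-1/269242) = -49665*(-1/269242) = 49665/269242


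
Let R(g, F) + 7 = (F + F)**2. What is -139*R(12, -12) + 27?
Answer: -79064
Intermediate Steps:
R(g, F) = -7 + 4*F**2 (R(g, F) = -7 + (F + F)**2 = -7 + (2*F)**2 = -7 + 4*F**2)
-139*R(12, -12) + 27 = -139*(-7 + 4*(-12)**2) + 27 = -139*(-7 + 4*144) + 27 = -139*(-7 + 576) + 27 = -139*569 + 27 = -79091 + 27 = -79064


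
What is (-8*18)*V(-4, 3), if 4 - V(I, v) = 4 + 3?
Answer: 432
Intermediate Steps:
V(I, v) = -3 (V(I, v) = 4 - (4 + 3) = 4 - 1*7 = 4 - 7 = -3)
(-8*18)*V(-4, 3) = -8*18*(-3) = -144*(-3) = 432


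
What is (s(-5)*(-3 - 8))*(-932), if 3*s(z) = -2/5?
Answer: -20504/15 ≈ -1366.9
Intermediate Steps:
s(z) = -2/15 (s(z) = (-2/5)/3 = (-2*⅕)/3 = (⅓)*(-⅖) = -2/15)
(s(-5)*(-3 - 8))*(-932) = -2*(-3 - 8)/15*(-932) = -2/15*(-11)*(-932) = (22/15)*(-932) = -20504/15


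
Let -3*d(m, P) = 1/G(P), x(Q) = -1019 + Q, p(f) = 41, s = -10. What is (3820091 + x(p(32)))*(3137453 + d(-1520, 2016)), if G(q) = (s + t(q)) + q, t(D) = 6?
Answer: 72325087582725691/6036 ≈ 1.1982e+13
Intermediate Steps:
G(q) = -4 + q (G(q) = (-10 + 6) + q = -4 + q)
d(m, P) = -1/(3*(-4 + P))
(3820091 + x(p(32)))*(3137453 + d(-1520, 2016)) = (3820091 + (-1019 + 41))*(3137453 - 1/(-12 + 3*2016)) = (3820091 - 978)*(3137453 - 1/(-12 + 6048)) = 3819113*(3137453 - 1/6036) = 3819113*(18937666307/6036) = 72325087582725691/6036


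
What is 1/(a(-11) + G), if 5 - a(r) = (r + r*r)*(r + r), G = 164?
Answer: 1/2589 ≈ 0.00038625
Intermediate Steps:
a(r) = 5 - 2*r*(r + r²) (a(r) = 5 - (r + r*r)*(r + r) = 5 - (r + r²)*2*r = 5 - 2*r*(r + r²))
1/(a(-11) + G) = 1/((5 - 2*(-11)² - 2*(-11)³) + 164) = 1/((5 - 2*121 - 2*(-1331)) + 164) = 1/((5 - 242 + 2662) + 164) = 1/(2425 + 164) = 1/2589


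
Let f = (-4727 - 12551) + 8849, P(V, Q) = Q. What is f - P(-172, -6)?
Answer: -8423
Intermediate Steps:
f = -8429 (f = -17278 + 8849 = -8429)
f - P(-172, -6) = -8429 - 1*(-6) = -8429 + 6 = -8423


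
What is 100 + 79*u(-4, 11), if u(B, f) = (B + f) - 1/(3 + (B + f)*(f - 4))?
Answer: 33877/52 ≈ 651.48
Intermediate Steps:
u(B, f) = B + f - 1/(3 + (-4 + f)*(B + f)) (u(B, f) = (B + f) - 1/(3 + (B + f)*(-4 + f)) = (B + f) - 1/(3 + (-4 + f)*(B + f)) = B + f - 1/(3 + (-4 + f)*(B + f)))
100 + 79*u(-4, 11) = 100 + 79*((-1 + 11³ - 4*(-4)² - 4*11² + 3*(-4) + 3*11 + 11*(-4)² - 8*(-4)*11 + 2*(-4)*11²)/(3 + 11² - 4*(-4) - 4*11 - 4*11)) = 100 + 79*((-1 + 1331 - 4*16 - 4*121 - 12 + 33 + 11*16 + 352 + 2*(-4)*121)/(3 + 121 + 16 - 44 - 44)) = 100 + 79*((-1 + 1331 - 64 - 484 - 12 + 33 + 176 + 352 - 968)/52) = 100 + 79*((1/52)*363) = 100 + 79*(363/52) = 100 + 28677/52 = 33877/52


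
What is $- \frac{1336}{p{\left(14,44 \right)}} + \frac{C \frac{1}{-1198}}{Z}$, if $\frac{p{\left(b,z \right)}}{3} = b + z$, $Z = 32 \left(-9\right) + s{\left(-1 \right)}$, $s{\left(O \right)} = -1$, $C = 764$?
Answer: $- \frac{115604914}{15060657} \approx -7.676$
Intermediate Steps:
$Z = -289$ ($Z = 32 \left(-9\right) - 1 = -288 - 1 = -289$)
$p{\left(b,z \right)} = 3 b + 3 z$ ($p{\left(b,z \right)} = 3 \left(b + z\right) = 3 b + 3 z$)
$- \frac{1336}{p{\left(14,44 \right)}} + \frac{C \frac{1}{-1198}}{Z} = - \frac{1336}{3 \cdot 14 + 3 \cdot 44} + \frac{764 \frac{1}{-1198}}{-289} = - \frac{1336}{42 + 132} + 764 \left(- \frac{1}{1198}\right) \left(- \frac{1}{289}\right) = - \frac{1336}{174} - - \frac{382}{173111} = \left(-1336\right) \frac{1}{174} + \frac{382}{173111} = - \frac{668}{87} + \frac{382}{173111} = - \frac{115604914}{15060657}$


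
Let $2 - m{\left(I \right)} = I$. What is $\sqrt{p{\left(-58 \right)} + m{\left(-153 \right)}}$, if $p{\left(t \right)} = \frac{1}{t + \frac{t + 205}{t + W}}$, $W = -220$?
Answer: $\frac{\sqrt{41031020017}}{16271} \approx 12.449$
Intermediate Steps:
$p{\left(t \right)} = \frac{1}{t + \frac{205 + t}{-220 + t}}$ ($p{\left(t \right)} = \frac{1}{t + \frac{t + 205}{t - 220}} = \frac{1}{t + \frac{205 + t}{-220 + t}}$)
$m{\left(I \right)} = 2 - I$
$\sqrt{p{\left(-58 \right)} + m{\left(-153 \right)}} = \sqrt{\frac{-220 - 58}{205 + \left(-58\right)^{2} - -12702} + \left(2 - -153\right)} = \sqrt{\frac{1}{205 + 3364 + 12702} \left(-278\right) + \left(2 + 153\right)} = \sqrt{\frac{1}{16271} \left(-278\right) + 155} = \sqrt{- \frac{278}{16271} + 155} = \sqrt{\frac{2521727}{16271}} = \frac{\sqrt{41031020017}}{16271}$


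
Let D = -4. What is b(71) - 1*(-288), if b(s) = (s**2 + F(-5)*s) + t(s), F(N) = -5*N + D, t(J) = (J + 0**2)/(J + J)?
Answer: 13641/2 ≈ 6820.5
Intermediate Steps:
t(J) = 1/2 (t(J) = (J + 0)/((2*J)) = J*(1/(2*J)) = 1/2)
F(N) = -4 - 5*N (F(N) = -5*N - 4 = -4 - 5*N)
b(s) = 1/2 + s**2 + 21*s (b(s) = (s**2 + (-4 - 5*(-5))*s) + 1/2 = (s**2 + (-4 + 25)*s) + 1/2 = (s**2 + 21*s) + 1/2 = 1/2 + s**2 + 21*s)
b(71) - 1*(-288) = (1/2 + 71**2 + 21*71) - 1*(-288) = (1/2 + 5041 + 1491) + 288 = 13065/2 + 288 = 13641/2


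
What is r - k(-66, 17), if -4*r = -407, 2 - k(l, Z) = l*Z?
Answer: -4089/4 ≈ -1022.3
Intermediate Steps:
k(l, Z) = 2 - Z*l (k(l, Z) = 2 - l*Z = 2 - Z*l)
r = 407/4 (r = -1/4*(-407) = 407/4 ≈ 101.75)
r - k(-66, 17) = 407/4 - (2 - 1*17*(-66)) = 407/4 - (2 + 1122) = 407/4 - 1*1124 = 407/4 - 1124 = -4089/4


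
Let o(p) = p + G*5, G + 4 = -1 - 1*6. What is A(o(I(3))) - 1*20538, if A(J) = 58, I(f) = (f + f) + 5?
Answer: -20480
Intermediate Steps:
G = -11 (G = -4 + (-1 - 1*6) = -4 + (-1 - 6) = -4 - 7 = -11)
I(f) = 5 + 2*f (I(f) = 2*f + 5 = 5 + 2*f)
o(p) = -55 + p (o(p) = p - 11*5 = p - 55 = -55 + p)
A(o(I(3))) - 1*20538 = 58 - 1*20538 = 58 - 20538 = -20480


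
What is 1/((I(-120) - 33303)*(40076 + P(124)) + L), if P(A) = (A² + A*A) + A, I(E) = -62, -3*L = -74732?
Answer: -3/7101865708 ≈ -4.2242e-10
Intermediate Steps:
L = 74732/3 (L = -⅓*(-74732) = 74732/3 ≈ 24911.)
P(A) = A + 2*A² (P(A) = (A² + A²) + A = 2*A² + A = A + 2*A²)
1/((I(-120) - 33303)*(40076 + P(124)) + L) = 1/((-62 - 33303)*(40076 + 124*(1 + 2*124)) + 74732/3) = 1/(-33365*(40076 + 124*(1 + 248)) + 74732/3) = 1/(-33365*(40076 + 124*249) + 74732/3) = 1/(-33365*(40076 + 30876) + 74732/3) = 1/(-33365*70952 + 74732/3) = 1/(-2367313480 + 74732/3) = 1/(-7101865708/3) = -3/7101865708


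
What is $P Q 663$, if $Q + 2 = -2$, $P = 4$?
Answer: $-10608$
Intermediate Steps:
$Q = -4$ ($Q = -2 - 2 = -4$)
$P Q 663 = 4 \left(-4\right) 663 = \left(-16\right) 663 = -10608$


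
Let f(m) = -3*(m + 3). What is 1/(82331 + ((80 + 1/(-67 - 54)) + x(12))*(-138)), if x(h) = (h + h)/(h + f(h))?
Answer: 121/8638493 ≈ 1.4007e-5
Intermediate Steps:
f(m) = -9 - 3*m (f(m) = -3*(3 + m) = -9 - 3*m)
x(h) = 2*h/(-9 - 2*h) (x(h) = (h + h)/(h + (-9 - 3*h)) = (2*h)/(-9 - 2*h) = 2*h/(-9 - 2*h))
1/(82331 + ((80 + 1/(-67 - 54)) + x(12))*(-138)) = 1/(82331 + ((80 + 1/(-67 - 54)) - 2*12/(9 + 2*12))*(-138)) = 1/(82331 + ((80 + 1/(-121)) - 2*12/(9 + 24))*(-138)) = 1/(82331 + ((80 - 1/121) - 2*12/33)*(-138)) = 1/(82331 + (9679/121 - 2*12*1/33)*(-138)) = 1/(82331 + (9679/121 - 8/11)*(-138)) = 1/(82331 + (9591/121)*(-138)) = 1/(82331 - 1323558/121) = 1/(8638493/121) = 121/8638493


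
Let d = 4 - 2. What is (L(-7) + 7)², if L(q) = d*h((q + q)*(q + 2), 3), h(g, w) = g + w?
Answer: 23409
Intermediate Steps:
d = 2
L(q) = 6 + 4*q*(2 + q) (L(q) = 2*((q + q)*(q + 2) + 3) = 2*((2*q)*(2 + q) + 3) = 2*(2*q*(2 + q) + 3) = 2*(3 + 2*q*(2 + q)) = 6 + 4*q*(2 + q))
(L(-7) + 7)² = ((6 + 4*(-7)*(2 - 7)) + 7)² = ((6 + 4*(-7)*(-5)) + 7)² = ((6 + 140) + 7)² = (146 + 7)² = 153² = 23409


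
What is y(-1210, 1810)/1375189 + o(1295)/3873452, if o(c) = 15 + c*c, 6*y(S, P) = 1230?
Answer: 576760254555/1331682145607 ≈ 0.43311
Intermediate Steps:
y(S, P) = 205 (y(S, P) = (1/6)*1230 = 205)
o(c) = 15 + c**2
y(-1210, 1810)/1375189 + o(1295)/3873452 = 205/1375189 + (15 + 1295**2)/3873452 = 205*(1/1375189) + (15 + 1677025)*(1/3873452) = 205/1375189 + 1677040*(1/3873452) = 205/1375189 + 419260/968363 = 576760254555/1331682145607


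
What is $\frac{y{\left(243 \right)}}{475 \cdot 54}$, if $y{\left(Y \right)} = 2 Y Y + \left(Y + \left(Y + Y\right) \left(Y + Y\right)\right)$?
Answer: $\frac{13131}{950} \approx 13.822$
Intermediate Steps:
$y{\left(Y \right)} = Y + 6 Y^{2}$ ($y{\left(Y \right)} = 2 Y^{2} + \left(Y + 2 Y 2 Y\right) = 2 Y^{2} + \left(Y + 4 Y^{2}\right) = Y + 6 Y^{2}$)
$\frac{y{\left(243 \right)}}{475 \cdot 54} = \frac{243 \left(1 + 6 \cdot 243\right)}{475 \cdot 54} = \frac{243 \left(1 + 1458\right)}{25650} = 243 \cdot 1459 \cdot \frac{1}{25650} = 354537 \cdot \frac{1}{25650} = \frac{13131}{950}$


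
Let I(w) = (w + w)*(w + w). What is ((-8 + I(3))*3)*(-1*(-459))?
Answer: 38556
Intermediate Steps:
I(w) = 4*w² (I(w) = (2*w)*(2*w) = 4*w²)
((-8 + I(3))*3)*(-1*(-459)) = ((-8 + 4*3²)*3)*(-1*(-459)) = ((-8 + 4*9)*3)*459 = ((-8 + 36)*3)*459 = (28*3)*459 = 84*459 = 38556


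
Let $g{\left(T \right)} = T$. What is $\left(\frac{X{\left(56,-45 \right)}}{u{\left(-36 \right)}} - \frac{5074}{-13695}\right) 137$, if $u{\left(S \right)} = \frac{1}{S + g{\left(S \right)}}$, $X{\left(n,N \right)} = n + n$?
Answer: $- \frac{15129102622}{13695} \approx -1.1047 \cdot 10^{6}$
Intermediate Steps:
$X{\left(n,N \right)} = 2 n$
$u{\left(S \right)} = \frac{1}{2 S}$ ($u{\left(S \right)} = \frac{1}{S + S} = \frac{1}{2 S}$)
$\left(\frac{X{\left(56,-45 \right)}}{u{\left(-36 \right)}} - \frac{5074}{-13695}\right) 137 = \left(\frac{2 \cdot 56}{\frac{1}{2} \frac{1}{-36}} - \frac{5074}{-13695}\right) 137 = \left(\frac{112}{\frac{1}{2} \left(- \frac{1}{36}\right)} - - \frac{5074}{13695}\right) 137 = \left(\frac{112}{- \frac{1}{72}} + \frac{5074}{13695}\right) 137 = \left(112 \left(-72\right) + \frac{5074}{13695}\right) 137 = \left(-8064 + \frac{5074}{13695}\right) 137 = \left(- \frac{110431406}{13695}\right) 137 = - \frac{15129102622}{13695}$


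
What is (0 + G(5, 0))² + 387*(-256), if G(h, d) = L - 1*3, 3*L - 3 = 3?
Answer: -99071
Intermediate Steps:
L = 2 (L = 1 + (⅓)*3 = 1 + 1 = 2)
G(h, d) = -1 (G(h, d) = 2 - 1*3 = 2 - 3 = -1)
(0 + G(5, 0))² + 387*(-256) = (0 - 1)² + 387*(-256) = (-1)² - 99072 = 1 - 99072 = -99071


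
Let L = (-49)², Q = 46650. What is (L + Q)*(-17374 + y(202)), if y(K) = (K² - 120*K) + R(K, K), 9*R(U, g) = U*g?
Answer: 1643895214/9 ≈ 1.8265e+8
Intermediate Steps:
R(U, g) = U*g/9 (R(U, g) = (U*g)/9 = U*g/9)
L = 2401
y(K) = -120*K + 10*K²/9 (y(K) = (K² - 120*K) + K*K/9 = (K² - 120*K) + K²/9 = -120*K + 10*K²/9)
(L + Q)*(-17374 + y(202)) = (2401 + 46650)*(-17374 + (10/9)*202*(-108 + 202)) = 49051*(-17374 + (10/9)*202*94) = 49051*(-17374 + 189880/9) = 49051*(33514/9) = 1643895214/9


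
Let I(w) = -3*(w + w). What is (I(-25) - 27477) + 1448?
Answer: -25879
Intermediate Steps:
I(w) = -6*w
(I(-25) - 27477) + 1448 = (-6*(-25) - 27477) + 1448 = (150 - 27477) + 1448 = -27327 + 1448 = -25879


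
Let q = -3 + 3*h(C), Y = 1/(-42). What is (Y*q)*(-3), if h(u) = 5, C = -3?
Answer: 6/7 ≈ 0.85714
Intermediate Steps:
Y = -1/42 ≈ -0.023810
q = 12 (q = -3 + 3*5 = -3 + 15 = 12)
(Y*q)*(-3) = -1/42*12*(-3) = -2/7*(-3) = 6/7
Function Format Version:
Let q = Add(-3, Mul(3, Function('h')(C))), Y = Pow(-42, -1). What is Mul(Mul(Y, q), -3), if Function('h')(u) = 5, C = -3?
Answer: Rational(6, 7) ≈ 0.85714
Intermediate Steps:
Y = Rational(-1, 42) ≈ -0.023810
q = 12 (q = Add(-3, Mul(3, 5)) = Add(-3, 15) = 12)
Mul(Mul(Y, q), -3) = Mul(Mul(Rational(-1, 42), 12), -3) = Mul(Rational(-2, 7), -3) = Rational(6, 7)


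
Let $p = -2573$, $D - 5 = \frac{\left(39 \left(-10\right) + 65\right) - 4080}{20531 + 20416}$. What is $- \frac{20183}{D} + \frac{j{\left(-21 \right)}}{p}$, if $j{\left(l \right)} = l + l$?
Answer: $- \frac{2126404469613}{515449090} \approx -4125.3$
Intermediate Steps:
$j{\left(l \right)} = 2 l$
$D = \frac{200330}{40947}$ ($D = 5 + \frac{\left(39 \left(-10\right) + 65\right) - 4080}{20531 + 20416} = 5 + \frac{\left(-390 + 65\right) + \left(-11602 + 7522\right)}{40947} = 5 + \left(-325 - 4080\right) \frac{1}{40947} = 5 - \frac{4405}{40947} = \frac{200330}{40947} \approx 4.8924$)
$- \frac{20183}{D} + \frac{j{\left(-21 \right)}}{p} = - \frac{20183}{\frac{200330}{40947}} + \frac{2 \left(-21\right)}{-2573} = \left(-20183\right) \frac{40947}{200330} - - \frac{42}{2573} = - \frac{826433301}{200330} + \frac{42}{2573} = - \frac{2126404469613}{515449090}$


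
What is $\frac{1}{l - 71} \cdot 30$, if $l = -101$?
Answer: $- \frac{15}{86} \approx -0.17442$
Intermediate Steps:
$\frac{1}{l - 71} \cdot 30 = \frac{1}{-101 - 71} \cdot 30 = \frac{1}{-172} \cdot 30 = \left(- \frac{1}{172}\right) 30 = - \frac{15}{86}$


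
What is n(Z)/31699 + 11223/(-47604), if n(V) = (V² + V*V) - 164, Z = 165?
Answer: 742824289/502999732 ≈ 1.4768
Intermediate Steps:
n(V) = -164 + 2*V² (n(V) = (V² + V²) - 164 = 2*V² - 164 = -164 + 2*V²)
n(Z)/31699 + 11223/(-47604) = (-164 + 2*165²)/31699 + 11223/(-47604) = (-164 + 2*27225)*(1/31699) + 11223*(-1/47604) = (-164 + 54450)*(1/31699) - 3741/15868 = 54286*(1/31699) - 3741/15868 = 54286/31699 - 3741/15868 = 742824289/502999732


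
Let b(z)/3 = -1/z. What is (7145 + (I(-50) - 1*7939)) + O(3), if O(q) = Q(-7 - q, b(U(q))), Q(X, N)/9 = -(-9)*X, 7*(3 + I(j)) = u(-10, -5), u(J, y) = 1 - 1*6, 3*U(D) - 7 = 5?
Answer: -11254/7 ≈ -1607.7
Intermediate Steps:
U(D) = 4 (U(D) = 7/3 + (⅓)*5 = 7/3 + 5/3 = 4)
u(J, y) = -5 (u(J, y) = 1 - 6 = -5)
I(j) = -26/7 (I(j) = -3 + (⅐)*(-5) = -3 - 5/7 = -26/7)
b(z) = -3/z (b(z) = 3*(-1/z) = -3/z)
Q(X, N) = 81*X (Q(X, N) = 9*(-(-9)*X) = 9*(9*X) = 81*X)
O(q) = -567 - 81*q (O(q) = 81*(-7 - q) = -567 - 81*q)
(7145 + (I(-50) - 1*7939)) + O(3) = (7145 + (-26/7 - 1*7939)) + (-567 - 81*3) = (7145 + (-26/7 - 7939)) + (-567 - 243) = (7145 - 55599/7) - 810 = -5584/7 - 810 = -11254/7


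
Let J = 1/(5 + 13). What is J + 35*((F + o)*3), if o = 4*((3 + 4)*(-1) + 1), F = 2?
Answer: -41579/18 ≈ -2309.9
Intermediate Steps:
J = 1/18 ≈ 0.055556
o = -24 (o = 4*(7*(-1) + 1) = 4*(-7 + 1) = 4*(-6) = -24)
J + 35*((F + o)*3) = 1/18 + 35*((2 - 24)*3) = 1/18 + 35*(-22*3) = 1/18 + 35*(-66) = 1/18 - 2310 = -41579/18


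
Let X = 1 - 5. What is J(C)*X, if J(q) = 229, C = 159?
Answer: -916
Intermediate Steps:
X = -4
J(C)*X = 229*(-4) = -916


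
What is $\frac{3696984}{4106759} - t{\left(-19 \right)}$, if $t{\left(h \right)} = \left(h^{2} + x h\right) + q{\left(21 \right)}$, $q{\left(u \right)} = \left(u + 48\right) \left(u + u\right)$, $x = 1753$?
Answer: $\frac{123403591416}{4106759} \approx 30049.0$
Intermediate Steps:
$q{\left(u \right)} = 2 u \left(48 + u\right)$ ($q{\left(u \right)} = \left(48 + u\right) 2 u = 2 u \left(48 + u\right)$)
$t{\left(h \right)} = 2898 + h^{2} + 1753 h$ ($t{\left(h \right)} = \left(h^{2} + 1753 h\right) + 2 \cdot 21 \left(48 + 21\right) = \left(h^{2} + 1753 h\right) + 2 \cdot 21 \cdot 69 = \left(h^{2} + 1753 h\right) + 2898 = 2898 + h^{2} + 1753 h$)
$\frac{3696984}{4106759} - t{\left(-19 \right)} = \frac{3696984}{4106759} - \left(2898 + \left(-19\right)^{2} + 1753 \left(-19\right)\right) = 3696984 \cdot \frac{1}{4106759} - \left(2898 + 361 - 33307\right) = \frac{3696984}{4106759} - -30048 = \frac{3696984}{4106759} + 30048 = \frac{123403591416}{4106759}$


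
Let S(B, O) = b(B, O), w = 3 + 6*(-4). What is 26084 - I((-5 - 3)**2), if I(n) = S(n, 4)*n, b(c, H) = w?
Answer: 27428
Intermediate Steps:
w = -21 (w = 3 - 24 = -21)
b(c, H) = -21
S(B, O) = -21
I(n) = -21*n
26084 - I((-5 - 3)**2) = 26084 - (-21)*(-5 - 3)**2 = 26084 - (-21)*(-8)**2 = 26084 - (-21)*64 = 26084 - 1*(-1344) = 26084 + 1344 = 27428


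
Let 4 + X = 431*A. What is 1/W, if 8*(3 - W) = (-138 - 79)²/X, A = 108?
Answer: 372352/1069967 ≈ 0.34800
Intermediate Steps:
X = 46544 (X = -4 + 431*108 = -4 + 46548 = 46544)
W = 1069967/372352 (W = 3 - (-138 - 79)²/(8*46544) = 3 - (-217)²/(8*46544) = 3 - 47089/(8*46544) = 3 - ⅛*47089/46544 = 3 - 47089/372352 = 1069967/372352 ≈ 2.8735)
1/W = 1/(1069967/372352) = 372352/1069967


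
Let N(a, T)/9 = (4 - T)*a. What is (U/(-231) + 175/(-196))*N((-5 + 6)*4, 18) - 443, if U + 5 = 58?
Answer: 1349/11 ≈ 122.64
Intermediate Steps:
U = 53 (U = -5 + 58 = 53)
N(a, T) = 9*a*(4 - T) (N(a, T) = 9*((4 - T)*a) = 9*(a*(4 - T)) = 9*a*(4 - T))
(U/(-231) + 175/(-196))*N((-5 + 6)*4, 18) - 443 = (53/(-231) + 175/(-196))*(9*((-5 + 6)*4)*(4 - 1*18)) - 443 = (53*(-1/231) + 175*(-1/196))*(9*(1*4)*(4 - 18)) - 443 = (-53/231 - 25/28)*(9*4*(-14)) - 443 = -1037/924*(-504) - 443 = 6222/11 - 443 = 1349/11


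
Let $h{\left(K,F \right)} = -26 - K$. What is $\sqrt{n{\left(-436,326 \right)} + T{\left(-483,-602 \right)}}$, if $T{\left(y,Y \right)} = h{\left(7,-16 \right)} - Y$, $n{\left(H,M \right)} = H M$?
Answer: $i \sqrt{141567} \approx 376.25 i$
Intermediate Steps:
$T{\left(y,Y \right)} = -33 - Y$ ($T{\left(y,Y \right)} = \left(-26 - 7\right) - Y = -33 - Y$)
$\sqrt{n{\left(-436,326 \right)} + T{\left(-483,-602 \right)}} = \sqrt{\left(-436\right) 326 - -569} = \sqrt{-142136 + \left(-33 + 602\right)} = \sqrt{-142136 + 569} = \sqrt{-141567} = i \sqrt{141567}$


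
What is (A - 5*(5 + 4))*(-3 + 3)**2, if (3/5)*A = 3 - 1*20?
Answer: 0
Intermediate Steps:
A = -85/3 (A = 5*(3 - 1*20)/3 = 5*(3 - 20)/3 = (5/3)*(-17) = -85/3 ≈ -28.333)
(A - 5*(5 + 4))*(-3 + 3)**2 = (-85/3 - 5*(5 + 4))*(-3 + 3)**2 = (-85/3 - 5*9)*0**2 = (-85/3 - 45)*0 = -220/3*0 = 0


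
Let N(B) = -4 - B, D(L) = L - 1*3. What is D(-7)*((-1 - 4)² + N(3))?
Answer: -180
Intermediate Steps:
D(L) = -3 + L (D(L) = L - 3 = -3 + L)
D(-7)*((-1 - 4)² + N(3)) = (-3 - 7)*((-1 - 4)² + (-4 - 1*3)) = -10*((-5)² + (-4 - 3)) = -10*(25 - 7) = -10*18 = -180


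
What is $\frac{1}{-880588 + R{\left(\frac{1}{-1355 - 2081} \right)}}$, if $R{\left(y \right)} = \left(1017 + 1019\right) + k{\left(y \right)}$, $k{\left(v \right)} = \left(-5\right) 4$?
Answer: $- \frac{1}{878572} \approx -1.1382 \cdot 10^{-6}$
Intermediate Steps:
$k{\left(v \right)} = -20$
$R{\left(y \right)} = 2016$ ($R{\left(y \right)} = \left(1017 + 1019\right) - 20 = 2036 - 20 = 2016$)
$\frac{1}{-880588 + R{\left(\frac{1}{-1355 - 2081} \right)}} = \frac{1}{-880588 + 2016} = \frac{1}{-878572} = - \frac{1}{878572}$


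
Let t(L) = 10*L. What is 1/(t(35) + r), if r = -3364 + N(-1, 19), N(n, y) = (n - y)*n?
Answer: -1/2994 ≈ -0.00033400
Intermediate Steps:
N(n, y) = n*(n - y)
r = -3344 (r = -3364 - (-1 - 1*19) = -3364 - (-1 - 19) = -3364 - 1*(-20) = -3364 + 20 = -3344)
1/(t(35) + r) = 1/(10*35 - 3344) = 1/(350 - 3344) = 1/(-2994) = -1/2994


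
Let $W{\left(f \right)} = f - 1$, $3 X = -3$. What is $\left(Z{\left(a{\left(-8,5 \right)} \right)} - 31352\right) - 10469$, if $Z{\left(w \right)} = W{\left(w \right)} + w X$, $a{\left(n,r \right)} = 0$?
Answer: $-41822$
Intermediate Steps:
$X = -1$ ($X = \frac{1}{3} \left(-3\right) = -1$)
$W{\left(f \right)} = -1 + f$
$Z{\left(w \right)} = -1$ ($Z{\left(w \right)} = \left(-1 + w\right) + w \left(-1\right) = \left(-1 + w\right) - w = -1$)
$\left(Z{\left(a{\left(-8,5 \right)} \right)} - 31352\right) - 10469 = \left(-1 - 31352\right) - 10469 = -31353 - 10469 = -41822$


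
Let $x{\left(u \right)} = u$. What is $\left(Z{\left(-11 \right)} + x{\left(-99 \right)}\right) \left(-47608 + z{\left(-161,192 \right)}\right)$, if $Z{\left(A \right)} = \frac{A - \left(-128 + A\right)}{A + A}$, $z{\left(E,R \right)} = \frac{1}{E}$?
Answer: $\frac{8837617017}{1771} \approx 4.9902 \cdot 10^{6}$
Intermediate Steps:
$Z{\left(A \right)} = \frac{64}{A}$ ($Z{\left(A \right)} = \frac{128}{2 A} = 128 \frac{1}{2 A} = \frac{64}{A}$)
$\left(Z{\left(-11 \right)} + x{\left(-99 \right)}\right) \left(-47608 + z{\left(-161,192 \right)}\right) = \left(\frac{64}{-11} - 99\right) \left(-47608 + \frac{1}{-161}\right) = \left(64 \left(- \frac{1}{11}\right) - 99\right) \left(-47608 - \frac{1}{161}\right) = \left(- \frac{64}{11} - 99\right) \left(- \frac{7664889}{161}\right) = \left(- \frac{1153}{11}\right) \left(- \frac{7664889}{161}\right) = \frac{8837617017}{1771}$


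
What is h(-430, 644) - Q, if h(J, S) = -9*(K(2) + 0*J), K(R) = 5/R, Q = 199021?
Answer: -398087/2 ≈ -1.9904e+5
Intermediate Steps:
h(J, S) = -45/2 (h(J, S) = -9*(5/2 + 0*J) = -9*(5*(½) + 0) = -9*(5/2 + 0) = -9*5/2 = -45/2)
h(-430, 644) - Q = -45/2 - 1*199021 = -45/2 - 199021 = -398087/2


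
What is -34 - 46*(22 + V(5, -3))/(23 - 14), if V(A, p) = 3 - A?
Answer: -1226/9 ≈ -136.22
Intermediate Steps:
-34 - 46*(22 + V(5, -3))/(23 - 14) = -34 - 46*(22 + (3 - 1*5))/(23 - 14) = -34 - 46*(22 + (3 - 5))/9 = -34 - 46*(22 - 2)/9 = -34 - 920/9 = -1226/9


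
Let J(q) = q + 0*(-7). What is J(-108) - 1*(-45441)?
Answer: 45333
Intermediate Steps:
J(q) = q (J(q) = q + 0 = q)
J(-108) - 1*(-45441) = -108 - 1*(-45441) = -108 + 45441 = 45333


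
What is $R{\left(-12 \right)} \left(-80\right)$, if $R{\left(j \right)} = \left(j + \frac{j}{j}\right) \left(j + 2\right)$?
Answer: $-8800$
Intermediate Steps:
$R{\left(j \right)} = \left(1 + j\right) \left(2 + j\right)$ ($R{\left(j \right)} = \left(j + 1\right) \left(2 + j\right) = \left(1 + j\right) \left(2 + j\right)$)
$R{\left(-12 \right)} \left(-80\right) = \left(2 + \left(-12\right)^{2} + 3 \left(-12\right)\right) \left(-80\right) = \left(2 + 144 - 36\right) \left(-80\right) = 110 \left(-80\right) = -8800$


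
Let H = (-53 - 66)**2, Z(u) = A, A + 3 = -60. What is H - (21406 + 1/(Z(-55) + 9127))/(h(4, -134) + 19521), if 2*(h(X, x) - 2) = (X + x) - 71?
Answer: 498557373591/35209108 ≈ 14160.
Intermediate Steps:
A = -63 (A = -3 - 60 = -63)
Z(u) = -63
h(X, x) = -67/2 + X/2 + x/2 (h(X, x) = 2 + ((X + x) - 71)/2 = 2 + (-71 + X + x)/2 = 2 + (-71/2 + X/2 + x/2) = -67/2 + X/2 + x/2)
H = 14161 (H = (-119)**2 = 14161)
H - (21406 + 1/(Z(-55) + 9127))/(h(4, -134) + 19521) = 14161 - (21406 + 1/(-63 + 9127))/((-67/2 + (1/2)*4 + (1/2)*(-134)) + 19521) = 14161 - (21406 + 1/9064)/((-67/2 + 2 - 67) + 19521) = 14161 - (21406 + 1/9064)/(-197/2 + 19521) = 14161 - 194023985/(9064*38845/2) = 14161 - 194023985*2/(9064*38845) = 14161 - 1*38804797/35209108 = 14161 - 38804797/35209108 = 498557373591/35209108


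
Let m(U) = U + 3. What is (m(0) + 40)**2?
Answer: 1849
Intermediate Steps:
m(U) = 3 + U
(m(0) + 40)**2 = ((3 + 0) + 40)**2 = (3 + 40)**2 = 43**2 = 1849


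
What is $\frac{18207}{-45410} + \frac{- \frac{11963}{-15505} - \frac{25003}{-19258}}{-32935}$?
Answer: $- \frac{1279142846237181}{3189804650971225} \approx -0.40101$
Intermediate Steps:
$\frac{18207}{-45410} + \frac{- \frac{11963}{-15505} - \frac{25003}{-19258}}{-32935} = 18207 \left(- \frac{1}{45410}\right) + \left(\left(-11963\right) \left(- \frac{1}{15505}\right) - - \frac{25003}{19258}\right) \left(- \frac{1}{32935}\right) = - \frac{18207}{45410} + \left(\frac{1709}{2215} + \frac{25003}{19258}\right) \left(- \frac{1}{32935}\right) = - \frac{18207}{45410} + \frac{88293567}{42656470} \left(- \frac{1}{32935}\right) = - \frac{18207}{45410} - \frac{88293567}{1404890839450} = - \frac{1279142846237181}{3189804650971225}$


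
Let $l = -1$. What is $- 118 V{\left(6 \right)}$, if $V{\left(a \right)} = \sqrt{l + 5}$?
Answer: $-236$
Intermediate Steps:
$V{\left(a \right)} = 2$ ($V{\left(a \right)} = \sqrt{-1 + 5} = \sqrt{4} = 2$)
$- 118 V{\left(6 \right)} = \left(-118\right) 2 = -236$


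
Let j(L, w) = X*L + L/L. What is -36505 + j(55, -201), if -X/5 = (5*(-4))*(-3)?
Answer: -53004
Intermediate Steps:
X = -300 (X = -5*5*(-4)*(-3) = -(-100)*(-3) = -5*60 = -300)
j(L, w) = 1 - 300*L (j(L, w) = -300*L + L/L = -300*L + 1 = 1 - 300*L)
-36505 + j(55, -201) = -36505 + (1 - 300*55) = -36505 + (1 - 16500) = -36505 - 16499 = -53004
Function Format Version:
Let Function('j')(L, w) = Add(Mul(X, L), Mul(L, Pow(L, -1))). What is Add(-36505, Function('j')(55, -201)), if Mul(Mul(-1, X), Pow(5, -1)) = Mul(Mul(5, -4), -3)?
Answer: -53004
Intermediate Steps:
X = -300 (X = Mul(-5, Mul(Mul(5, -4), -3)) = Mul(-5, Mul(-20, -3)) = Mul(-5, 60) = -300)
Function('j')(L, w) = Add(1, Mul(-300, L)) (Function('j')(L, w) = Add(Mul(-300, L), Mul(L, Pow(L, -1))) = Add(Mul(-300, L), 1) = Add(1, Mul(-300, L)))
Add(-36505, Function('j')(55, -201)) = Add(-36505, Add(1, Mul(-300, 55))) = Add(-36505, Add(1, -16500)) = Add(-36505, -16499) = -53004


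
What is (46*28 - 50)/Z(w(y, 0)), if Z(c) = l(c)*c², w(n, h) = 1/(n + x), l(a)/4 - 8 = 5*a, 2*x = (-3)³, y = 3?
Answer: 5732559/1264 ≈ 4535.3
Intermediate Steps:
x = -27/2 (x = (½)*(-3)³ = (½)*(-27) = -27/2 ≈ -13.500)
l(a) = 32 + 20*a (l(a) = 32 + 4*(5*a) = 32 + 20*a)
w(n, h) = 1/(-27/2 + n) (w(n, h) = 1/(n - 27/2) = 1/(-27/2 + n))
Z(c) = c²*(32 + 20*c) (Z(c) = (32 + 20*c)*c² = c²*(32 + 20*c))
(46*28 - 50)/Z(w(y, 0)) = (46*28 - 50)/(((2/(-27 + 2*3))²*(32 + 20*(2/(-27 + 2*3))))) = (1288 - 50)/(((2/(-27 + 6))²*(32 + 20*(2/(-27 + 6))))) = 1238/(((2/(-21))²*(32 + 20*(2/(-21))))) = 1238/(((2*(-1/21))²*(32 + 20*(2*(-1/21))))) = 1238/(((-2/21)²*(32 + 20*(-2/21)))) = 1238/((4*(32 - 40/21)/441)) = 1238/(((4/441)*(632/21))) = 1238/(2528/9261) = 1238*(9261/2528) = 5732559/1264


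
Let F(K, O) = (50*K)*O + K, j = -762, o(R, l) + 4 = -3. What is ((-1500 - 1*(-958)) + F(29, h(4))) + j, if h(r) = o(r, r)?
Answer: -11425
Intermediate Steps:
o(R, l) = -7 (o(R, l) = -4 - 3 = -7)
h(r) = -7
F(K, O) = K + 50*K*O (F(K, O) = 50*K*O + K = K + 50*K*O)
((-1500 - 1*(-958)) + F(29, h(4))) + j = ((-1500 - 1*(-958)) + 29*(1 + 50*(-7))) - 762 = ((-1500 + 958) + 29*(1 - 350)) - 762 = (-542 + 29*(-349)) - 762 = (-542 - 10121) - 762 = -10663 - 762 = -11425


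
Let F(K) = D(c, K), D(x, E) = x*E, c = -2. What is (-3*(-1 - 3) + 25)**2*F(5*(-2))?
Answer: 27380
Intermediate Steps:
D(x, E) = E*x
F(K) = -2*K (F(K) = K*(-2) = -2*K)
(-3*(-1 - 3) + 25)**2*F(5*(-2)) = (-3*(-1 - 3) + 25)**2*(-10*(-2)) = (-3*(-4) + 25)**2*(-2*(-10)) = (12 + 25)**2*20 = 37**2*20 = 1369*20 = 27380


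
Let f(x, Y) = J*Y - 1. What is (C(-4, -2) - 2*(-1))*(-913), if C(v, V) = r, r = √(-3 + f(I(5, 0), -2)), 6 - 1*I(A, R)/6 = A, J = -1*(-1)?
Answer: -1826 - 913*I*√6 ≈ -1826.0 - 2236.4*I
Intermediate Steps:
J = 1
I(A, R) = 36 - 6*A
f(x, Y) = -1 + Y (f(x, Y) = 1*Y - 1 = Y - 1 = -1 + Y)
r = I*√6 (r = √(-3 + (-1 - 2)) = √(-3 - 3) = √(-6) = I*√6 ≈ 2.4495*I)
C(v, V) = I*√6
(C(-4, -2) - 2*(-1))*(-913) = (I*√6 - 2*(-1))*(-913) = (I*√6 + 2)*(-913) = (2 + I*√6)*(-913) = -1826 - 913*I*√6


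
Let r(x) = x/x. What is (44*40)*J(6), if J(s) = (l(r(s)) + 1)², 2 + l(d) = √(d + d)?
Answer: 5280 - 3520*√2 ≈ 301.97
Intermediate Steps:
r(x) = 1
l(d) = -2 + √2*√d (l(d) = -2 + √(d + d) = -2 + √(2*d) = -2 + √2*√d)
J(s) = (-1 + √2)² (J(s) = ((-2 + √2*√1) + 1)² = ((-2 + √2*1) + 1)² = ((-2 + √2) + 1)² = (-1 + √2)²)
(44*40)*J(6) = (44*40)*(1 - √2)² = 1760*(1 - √2)²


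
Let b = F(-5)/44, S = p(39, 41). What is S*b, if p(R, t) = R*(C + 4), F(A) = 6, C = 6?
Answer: 585/11 ≈ 53.182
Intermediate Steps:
p(R, t) = 10*R (p(R, t) = R*(6 + 4) = R*10 = 10*R)
S = 390 (S = 10*39 = 390)
b = 3/22 (b = 6/44 = 6*(1/44) = 3/22 ≈ 0.13636)
S*b = 390*(3/22) = 585/11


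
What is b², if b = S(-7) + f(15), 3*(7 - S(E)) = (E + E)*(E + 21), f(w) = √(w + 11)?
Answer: 47323/9 + 434*√26/3 ≈ 5995.8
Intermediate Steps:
f(w) = √(11 + w)
S(E) = 7 - 2*E*(21 + E)/3 (S(E) = 7 - (E + E)*(E + 21)/3 = 7 - 2*E*(21 + E)/3)
b = 217/3 + √26 (b = (7 - 14*(-7) - ⅔*(-7)²) + √(11 + 15) = (7 + 98 - ⅔*49) + √26 = (7 + 98 - 98/3) + √26 = 217/3 + √26 ≈ 77.432)
b² = (217/3 + √26)²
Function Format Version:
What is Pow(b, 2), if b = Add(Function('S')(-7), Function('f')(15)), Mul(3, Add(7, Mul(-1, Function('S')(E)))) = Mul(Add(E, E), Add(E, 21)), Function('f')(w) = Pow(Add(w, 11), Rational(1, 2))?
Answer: Add(Rational(47323, 9), Mul(Rational(434, 3), Pow(26, Rational(1, 2)))) ≈ 5995.8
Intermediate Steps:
Function('f')(w) = Pow(Add(11, w), Rational(1, 2))
Function('S')(E) = Add(7, Mul(Rational(-2, 3), E, Add(21, E))) (Function('S')(E) = Add(7, Mul(Rational(-1, 3), Mul(Add(E, E), Add(E, 21)))) = Add(7, Mul(Rational(-1, 3), Mul(Mul(2, E), Add(21, E)))) = Add(7, Mul(Rational(-1, 3), Mul(2, E, Add(21, E)))) = Add(7, Mul(Rational(-2, 3), E, Add(21, E))))
b = Add(Rational(217, 3), Pow(26, Rational(1, 2))) (b = Add(Add(7, Mul(-14, -7), Mul(Rational(-2, 3), Pow(-7, 2))), Pow(Add(11, 15), Rational(1, 2))) = Add(Add(7, 98, Mul(Rational(-2, 3), 49)), Pow(26, Rational(1, 2))) = Add(Add(7, 98, Rational(-98, 3)), Pow(26, Rational(1, 2))) = Add(Rational(217, 3), Pow(26, Rational(1, 2))) ≈ 77.432)
Pow(b, 2) = Pow(Add(Rational(217, 3), Pow(26, Rational(1, 2))), 2)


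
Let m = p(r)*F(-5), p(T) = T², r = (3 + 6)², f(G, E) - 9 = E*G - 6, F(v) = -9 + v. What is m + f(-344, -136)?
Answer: -45067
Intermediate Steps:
f(G, E) = 3 + E*G (f(G, E) = 9 + (E*G - 6) = 9 + (-6 + E*G) = 3 + E*G)
r = 81 (r = 9² = 81)
m = -91854 (m = 81²*(-9 - 5) = 6561*(-14) = -91854)
m + f(-344, -136) = -91854 + (3 - 136*(-344)) = -91854 + (3 + 46784) = -91854 + 46787 = -45067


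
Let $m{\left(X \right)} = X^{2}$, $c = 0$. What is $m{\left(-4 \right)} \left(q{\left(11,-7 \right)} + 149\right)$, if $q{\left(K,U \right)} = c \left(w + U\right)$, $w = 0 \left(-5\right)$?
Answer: $2384$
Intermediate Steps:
$w = 0$
$q{\left(K,U \right)} = 0$ ($q{\left(K,U \right)} = 0 \left(0 + U\right) = 0 U = 0$)
$m{\left(-4 \right)} \left(q{\left(11,-7 \right)} + 149\right) = \left(-4\right)^{2} \left(0 + 149\right) = 16 \cdot 149 = 2384$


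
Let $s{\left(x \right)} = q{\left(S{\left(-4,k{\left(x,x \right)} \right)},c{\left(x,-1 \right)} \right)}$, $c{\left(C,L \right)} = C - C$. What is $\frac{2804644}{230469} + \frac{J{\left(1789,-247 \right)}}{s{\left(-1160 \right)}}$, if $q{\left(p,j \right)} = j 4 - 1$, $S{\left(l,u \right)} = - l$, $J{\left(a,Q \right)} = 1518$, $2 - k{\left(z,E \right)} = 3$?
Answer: $- \frac{347047298}{230469} \approx -1505.8$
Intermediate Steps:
$k{\left(z,E \right)} = -1$ ($k{\left(z,E \right)} = 2 - 3 = -1$)
$c{\left(C,L \right)} = 0$
$q{\left(p,j \right)} = -1 + 4 j$ ($q{\left(p,j \right)} = 4 j - 1 = -1 + 4 j$)
$s{\left(x \right)} = -1$ ($s{\left(x \right)} = -1 + 4 \cdot 0 = -1 + 0 = -1$)
$\frac{2804644}{230469} + \frac{J{\left(1789,-247 \right)}}{s{\left(-1160 \right)}} = \frac{2804644}{230469} + \frac{1518}{-1} = 2804644 \cdot \frac{1}{230469} + 1518 \left(-1\right) = \frac{2804644}{230469} - 1518 = - \frac{347047298}{230469}$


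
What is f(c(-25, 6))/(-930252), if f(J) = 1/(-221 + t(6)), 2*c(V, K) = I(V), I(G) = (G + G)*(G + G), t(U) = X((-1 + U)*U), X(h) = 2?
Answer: 1/203725188 ≈ 4.9086e-9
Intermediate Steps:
t(U) = 2
I(G) = 4*G² (I(G) = (2*G)*(2*G) = 4*G²)
c(V, K) = 2*V² (c(V, K) = (4*V²)/2 = 2*V²)
f(J) = -1/219 (f(J) = 1/(-221 + 2) = 1/(-219) = -1/219)
f(c(-25, 6))/(-930252) = -1/219/(-930252) = -1/219*(-1/930252) = 1/203725188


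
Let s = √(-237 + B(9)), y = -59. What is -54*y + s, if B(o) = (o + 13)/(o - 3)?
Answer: 3186 + 10*I*√21/3 ≈ 3186.0 + 15.275*I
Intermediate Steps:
B(o) = (13 + o)/(-3 + o)
s = 10*I*√21/3 (s = √(-237 + (13 + 9)/(-3 + 9)) = √(-237 + 22/6) = √(-237 + (⅙)*22) = √(-237 + 11/3) = √(-700/3) = 10*I*√21/3 ≈ 15.275*I)
-54*y + s = -54*(-59) + 10*I*√21/3 = 3186 + 10*I*√21/3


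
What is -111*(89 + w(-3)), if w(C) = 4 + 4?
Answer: -10767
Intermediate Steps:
w(C) = 8
-111*(89 + w(-3)) = -111*(89 + 8) = -111*97 = -10767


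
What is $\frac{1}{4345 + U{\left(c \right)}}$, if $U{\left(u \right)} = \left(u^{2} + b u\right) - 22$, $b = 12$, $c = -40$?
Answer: $\frac{1}{5443} \approx 0.00018372$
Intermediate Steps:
$U{\left(u \right)} = -22 + u^{2} + 12 u$ ($U{\left(u \right)} = \left(u^{2} + 12 u\right) - 22 = -22 + u^{2} + 12 u$)
$\frac{1}{4345 + U{\left(c \right)}} = \frac{1}{4345 + \left(-22 + \left(-40\right)^{2} + 12 \left(-40\right)\right)} = \frac{1}{4345 - -1098} = \frac{1}{4345 + 1098} = \frac{1}{5443}$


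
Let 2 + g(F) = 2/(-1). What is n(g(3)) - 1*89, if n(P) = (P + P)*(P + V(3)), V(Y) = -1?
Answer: -49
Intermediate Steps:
g(F) = -4 (g(F) = -2 + 2/(-1) = -2 + 2*(-1) = -2 - 2 = -4)
n(P) = 2*P*(-1 + P) (n(P) = (P + P)*(P - 1) = (2*P)*(-1 + P) = 2*P*(-1 + P))
n(g(3)) - 1*89 = 2*(-4)*(-1 - 4) - 1*89 = 2*(-4)*(-5) - 89 = 40 - 89 = -49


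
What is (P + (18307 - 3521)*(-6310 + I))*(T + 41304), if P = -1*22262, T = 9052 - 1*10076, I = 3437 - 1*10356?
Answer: -7879825591680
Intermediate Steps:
I = -6919 (I = 3437 - 10356 = -6919)
T = -1024 (T = 9052 - 10076 = -1024)
P = -22262
(P + (18307 - 3521)*(-6310 + I))*(T + 41304) = (-22262 + (18307 - 3521)*(-6310 - 6919))*(-1024 + 41304) = (-22262 + 14786*(-13229))*40280 = (-22262 - 195603994)*40280 = -195626256*40280 = -7879825591680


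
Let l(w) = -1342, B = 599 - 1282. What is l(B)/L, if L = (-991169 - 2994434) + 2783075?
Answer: 671/601264 ≈ 0.0011160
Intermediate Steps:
B = -683
L = -1202528 (L = -3985603 + 2783075 = -1202528)
l(B)/L = -1342/(-1202528) = -1342*(-1/1202528) = 671/601264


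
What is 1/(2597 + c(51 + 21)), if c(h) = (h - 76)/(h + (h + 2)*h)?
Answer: 1350/3505949 ≈ 0.00038506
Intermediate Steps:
c(h) = (-76 + h)/(h + h*(2 + h)) (c(h) = (-76 + h)/(h + (2 + h)*h) = (-76 + h)/(h + h*(2 + h)))
1/(2597 + c(51 + 21)) = 1/(2597 + (-76 + (51 + 21))/((51 + 21)*(3 + (51 + 21)))) = 1/(2597 + (-76 + 72)/(72*(3 + 72))) = 1/(2597 + (1/72)*(-4)/75) = 1/(2597 + (1/72)*(1/75)*(-4)) = 1/(2597 - 1/1350) = 1/(3505949/1350) = 1350/3505949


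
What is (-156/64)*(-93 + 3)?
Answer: 1755/8 ≈ 219.38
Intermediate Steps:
(-156/64)*(-93 + 3) = -156*1/64*(-90) = -39/16*(-90) = 1755/8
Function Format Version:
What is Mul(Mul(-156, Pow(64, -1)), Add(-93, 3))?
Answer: Rational(1755, 8) ≈ 219.38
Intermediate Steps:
Mul(Mul(-156, Pow(64, -1)), Add(-93, 3)) = Mul(Mul(-156, Rational(1, 64)), -90) = Mul(Rational(-39, 16), -90) = Rational(1755, 8)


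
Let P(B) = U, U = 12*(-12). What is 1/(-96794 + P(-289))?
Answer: -1/96938 ≈ -1.0316e-5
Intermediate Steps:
U = -144
P(B) = -144
1/(-96794 + P(-289)) = 1/(-96794 - 144) = 1/(-96938) = -1/96938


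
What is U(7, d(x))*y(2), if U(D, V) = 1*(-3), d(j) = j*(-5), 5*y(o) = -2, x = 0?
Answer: 6/5 ≈ 1.2000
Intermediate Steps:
y(o) = -2/5 (y(o) = (1/5)*(-2) = -2/5)
d(j) = -5*j
U(D, V) = -3
U(7, d(x))*y(2) = -3*(-2/5) = 6/5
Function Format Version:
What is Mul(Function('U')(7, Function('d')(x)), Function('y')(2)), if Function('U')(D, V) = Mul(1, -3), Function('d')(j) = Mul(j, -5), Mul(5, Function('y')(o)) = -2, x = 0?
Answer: Rational(6, 5) ≈ 1.2000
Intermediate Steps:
Function('y')(o) = Rational(-2, 5) (Function('y')(o) = Mul(Rational(1, 5), -2) = Rational(-2, 5))
Function('d')(j) = Mul(-5, j)
Function('U')(D, V) = -3
Mul(Function('U')(7, Function('d')(x)), Function('y')(2)) = Mul(-3, Rational(-2, 5)) = Rational(6, 5)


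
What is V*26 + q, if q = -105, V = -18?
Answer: -573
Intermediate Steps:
V*26 + q = -18*26 - 105 = -468 - 105 = -573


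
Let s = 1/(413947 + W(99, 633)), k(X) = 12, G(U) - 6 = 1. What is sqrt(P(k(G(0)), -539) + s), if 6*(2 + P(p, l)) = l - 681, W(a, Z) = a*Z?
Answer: I*sqrt(419793348143082)/1429842 ≈ 14.329*I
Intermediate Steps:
G(U) = 7 (G(U) = 6 + 1 = 7)
W(a, Z) = Z*a
P(p, l) = -231/2 + l/6 (P(p, l) = -2 + (l - 681)/6 = -2 + (-681 + l)/6 = -2 + (-227/2 + l/6) = -231/2 + l/6)
s = 1/476614 (s = 1/(413947 + 633*99) = 1/(413947 + 62667) = 1/476614 ≈ 2.0981e-6)
sqrt(P(k(G(0)), -539) + s) = sqrt((-231/2 + (1/6)*(-539)) + 1/476614) = sqrt((-231/2 - 539/6) + 1/476614) = sqrt(-616/3 + 1/476614) = sqrt(-293594221/1429842) = I*sqrt(419793348143082)/1429842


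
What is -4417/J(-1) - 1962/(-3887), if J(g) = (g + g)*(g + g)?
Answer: -17161031/15548 ≈ -1103.7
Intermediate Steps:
J(g) = 4*g² (J(g) = (2*g)*(2*g) = 4*g²)
-4417/J(-1) - 1962/(-3887) = -4417/(4*(-1)²) - 1962/(-3887) = -4417/(4*1) - 1962*(-1/3887) = -4417/4 + 1962/3887 = -17161031/15548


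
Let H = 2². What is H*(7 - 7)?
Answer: 0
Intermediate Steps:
H = 4
H*(7 - 7) = 4*(7 - 7) = 4*0 = 0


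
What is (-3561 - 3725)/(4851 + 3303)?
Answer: -3643/4077 ≈ -0.89355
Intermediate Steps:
(-3561 - 3725)/(4851 + 3303) = -7286/8154 = -7286*1/8154 = -3643/4077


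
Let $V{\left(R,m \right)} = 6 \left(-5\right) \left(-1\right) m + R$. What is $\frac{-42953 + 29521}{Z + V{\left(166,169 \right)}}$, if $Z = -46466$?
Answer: $\frac{6716}{20615} \approx 0.32578$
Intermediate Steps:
$V{\left(R,m \right)} = R + 30 m$ ($V{\left(R,m \right)} = \left(-30\right) \left(-1\right) m + R = 30 m + R = R + 30 m$)
$\frac{-42953 + 29521}{Z + V{\left(166,169 \right)}} = \frac{-42953 + 29521}{-46466 + \left(166 + 30 \cdot 169\right)} = - \frac{13432}{-46466 + \left(166 + 5070\right)} = - \frac{13432}{-46466 + 5236} = - \frac{13432}{-41230} = \left(-13432\right) \left(- \frac{1}{41230}\right) = \frac{6716}{20615}$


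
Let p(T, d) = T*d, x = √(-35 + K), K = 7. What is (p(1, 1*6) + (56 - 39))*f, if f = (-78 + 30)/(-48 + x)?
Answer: 13248/583 + 552*I*√7/583 ≈ 22.724 + 2.5051*I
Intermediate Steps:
x = 2*I*√7 (x = √(-35 + 7) = √(-28) = 2*I*√7 ≈ 5.2915*I)
f = -48/(-48 + 2*I*√7) (f = (-78 + 30)/(-48 + 2*I*√7) = -48/(-48 + 2*I*√7) ≈ 0.98799 + 0.10892*I)
(p(1, 1*6) + (56 - 39))*f = (1*(1*6) + (56 - 39))*(576/583 + 24*I*√7/583) = (1*6 + 17)*(576/583 + 24*I*√7/583) = (6 + 17)*(576/583 + 24*I*√7/583) = 23*(576/583 + 24*I*√7/583) = 13248/583 + 552*I*√7/583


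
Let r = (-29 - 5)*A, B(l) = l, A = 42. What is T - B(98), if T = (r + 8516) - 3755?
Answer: 3235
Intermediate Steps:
r = -1428 (r = (-29 - 5)*42 = -34*42 = -1428)
T = 3333 (T = (-1428 + 8516) - 3755 = 7088 - 3755 = 3333)
T - B(98) = 3333 - 1*98 = 3333 - 98 = 3235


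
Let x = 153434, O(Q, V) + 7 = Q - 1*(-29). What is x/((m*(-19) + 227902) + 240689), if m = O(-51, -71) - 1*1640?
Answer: 76717/250151 ≈ 0.30668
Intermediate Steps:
O(Q, V) = 22 + Q (O(Q, V) = -7 + (Q - 1*(-29)) = -7 + (Q + 29) = -7 + (29 + Q) = 22 + Q)
m = -1669 (m = (22 - 51) - 1*1640 = -29 - 1640 = -1669)
x/((m*(-19) + 227902) + 240689) = 153434/((-1669*(-19) + 227902) + 240689) = 153434/((31711 + 227902) + 240689) = 153434/(259613 + 240689) = 153434/500302 = 153434*(1/500302) = 76717/250151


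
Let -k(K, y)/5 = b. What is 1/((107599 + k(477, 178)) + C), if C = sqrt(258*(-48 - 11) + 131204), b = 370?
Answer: 105749/11182735019 - sqrt(115982)/11182735019 ≈ 9.4260e-6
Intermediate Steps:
k(K, y) = -1850 (k(K, y) = -5*370 = -1850)
C = sqrt(115982) (C = sqrt(258*(-59) + 131204) = sqrt(-15222 + 131204) = sqrt(115982) ≈ 340.56)
1/((107599 + k(477, 178)) + C) = 1/((107599 - 1850) + sqrt(115982)) = 1/(105749 + sqrt(115982))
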